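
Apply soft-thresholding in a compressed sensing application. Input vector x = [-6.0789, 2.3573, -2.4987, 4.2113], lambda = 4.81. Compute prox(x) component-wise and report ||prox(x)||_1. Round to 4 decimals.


Soft-thresholding with lambda = 4.81:
prox(-6.0789) = sign(-6.0789)*max(|-6.0789| - 4.81, 0) = -1.2689
prox(2.3573) = sign(2.3573)*max(|2.3573| - 4.81, 0) = 0.0
prox(-2.4987) = sign(-2.4987)*max(|-2.4987| - 4.81, 0) = 0.0
prox(4.2113) = sign(4.2113)*max(|4.2113| - 4.81, 0) = 0.0
prox(x) = [-1.2689, 0.0, 0.0, 0.0]
||prox(x)||_1 = 1.2689 + 0.0 + 0.0 + 0.0 = 1.2689


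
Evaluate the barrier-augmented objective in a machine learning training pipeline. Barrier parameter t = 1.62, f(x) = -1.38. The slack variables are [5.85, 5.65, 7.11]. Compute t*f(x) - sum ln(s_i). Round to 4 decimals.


Step 1: Compute log-barrier.
ln values: [1.7664, 1.7317, 1.9615]
phi = -(1.7664 + 1.7317 + 1.9615) = -5.4596
Step 2: Compute augmented objective.
t*f(x) = 1.62*-1.38 = -2.2356
Total = -2.2356 - 5.4596 = -7.6952


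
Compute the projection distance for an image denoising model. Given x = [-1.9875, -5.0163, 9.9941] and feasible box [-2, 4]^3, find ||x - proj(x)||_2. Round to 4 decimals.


Project each component onto [-2, 4].
clip(-1.9875) = -1.9875, clip(-5.0163) = -2.0, clip(9.9941) = 4.0
Projection = [-1.9875, -2.0, 4.0]
Squared diffs: [0.0, 9.0981, 35.9292]
Distance = sqrt(45.0273) = 6.7102


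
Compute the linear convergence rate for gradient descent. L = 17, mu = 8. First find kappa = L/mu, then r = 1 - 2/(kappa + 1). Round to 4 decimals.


Step 1: Compute the condition number.
kappa = L/mu = 17/8 = 2.125
Step 2: Compute the convergence rate.
r = 1 - 2/(kappa + 1) = 1 - 2*mu/(L + mu) = (L - mu)/(L + mu) = 9/25 = 0.36


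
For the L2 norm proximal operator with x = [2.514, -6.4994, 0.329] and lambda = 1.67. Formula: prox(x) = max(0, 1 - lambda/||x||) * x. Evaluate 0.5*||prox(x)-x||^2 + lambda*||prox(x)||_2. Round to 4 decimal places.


Step 1: Compute ||x||.
||x|| = 6.9764
Step 2: Compute scaling factor.
scale = max(0, 1 - 1.67/6.9764) = 0.7606
Step 3: prox(x) = [1.9122, -4.9436, 0.2502]
||prox(x)|| = 5.3064
Step 4: Proximal objective.
0.5*||prox-x||^2 = 1.3945
lambda*||prox|| = 8.8617
Total = 10.2562


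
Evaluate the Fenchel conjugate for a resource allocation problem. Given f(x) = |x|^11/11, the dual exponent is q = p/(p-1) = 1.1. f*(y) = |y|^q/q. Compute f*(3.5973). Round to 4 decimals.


The conjugate exponent q satisfies 1/p + 1/q = 1.
p = 11, so q = 11/(11 - 1) = 1.1
|y|^q = 3.5973^1.1 = 4.0886
f*(3.5973) = 4.0886 / 1.1 = 3.7169


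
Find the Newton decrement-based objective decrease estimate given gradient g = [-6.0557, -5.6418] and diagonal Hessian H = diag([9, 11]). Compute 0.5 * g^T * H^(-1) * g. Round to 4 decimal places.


Step 1: H is diagonal, so H^(-1) * g = [-0.6729, -0.5129].
Step 2: g^T H^(-1) g = sum_i g_i^2 / H_ii
  = (-6.0557)^2/9 + (-5.6418)^2/11
  = 4.0746 + 2.8936 = 6.9682
Step 3: Objective decrease = 0.5 * g^T H^(-1) g = 3.4841


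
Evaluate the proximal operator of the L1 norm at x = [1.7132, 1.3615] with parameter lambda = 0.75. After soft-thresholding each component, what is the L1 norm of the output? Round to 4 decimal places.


Soft-thresholding with lambda = 0.75:
prox(1.7132) = sign(1.7132)*max(|1.7132| - 0.75, 0) = 0.9632
prox(1.3615) = sign(1.3615)*max(|1.3615| - 0.75, 0) = 0.6115
prox(x) = [0.9632, 0.6115]
||prox(x)||_1 = 0.9632 + 0.6115 = 1.5747


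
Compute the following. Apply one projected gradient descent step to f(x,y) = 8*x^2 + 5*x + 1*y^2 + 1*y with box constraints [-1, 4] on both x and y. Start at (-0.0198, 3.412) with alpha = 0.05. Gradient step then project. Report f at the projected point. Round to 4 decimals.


Step 1: Compute gradient at (-0.0198, 3.412).
grad_x = 2*8*-0.0198 + 5 = 4.6832
grad_y = 2*1*3.412 + 1 = 7.824
Step 2: Gradient step.
x_raw = -0.0198 - 0.05*4.6832 = -0.254
y_raw = 3.412 - 0.05*7.824 = 3.0208
Step 3: Project onto [-1, 4].
x_proj = clip(-0.254) = -0.254
y_proj = clip(3.0208) = 3.0208
Step 4: Evaluate f.
f(-0.254, 3.0208) = 11.3922


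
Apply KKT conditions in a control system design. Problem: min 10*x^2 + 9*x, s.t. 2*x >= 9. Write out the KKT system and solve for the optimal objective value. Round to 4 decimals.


Step 1: Try lambda = 0 (constraint inactive).
x_unc = -9/(2*10) = -0.45
Check: 2*-0.45 = -0.9 < 9 -- violated!
Step 2: Constraint must be active: 2*x = 9
x* = 9/2 = 4.5
lambda = (2*10*4.5 + 9)/2 = 49.5
Step 3: Compute optimal value.
f(x*) = 10*4.5^2 + 9*4.5 = 243.0


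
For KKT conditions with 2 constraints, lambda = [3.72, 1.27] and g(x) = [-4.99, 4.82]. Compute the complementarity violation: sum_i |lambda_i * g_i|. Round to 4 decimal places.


KKT complementary slackness check:
lambda_1 * g_1 = 3.72 * -4.99 = -18.5628
lambda_2 * g_2 = 1.27 * 4.82 = 6.1214
Total violation = 18.5628 + 6.1214 = 24.6842


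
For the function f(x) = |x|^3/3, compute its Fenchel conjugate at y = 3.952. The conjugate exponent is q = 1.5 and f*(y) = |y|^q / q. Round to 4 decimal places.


The conjugate exponent q satisfies 1/p + 1/q = 1.
p = 3, so q = 3/(3 - 1) = 1.5
|y|^q = 3.952^1.5 = 7.8564
f*(3.952) = 7.8564 / 1.5 = 5.2376


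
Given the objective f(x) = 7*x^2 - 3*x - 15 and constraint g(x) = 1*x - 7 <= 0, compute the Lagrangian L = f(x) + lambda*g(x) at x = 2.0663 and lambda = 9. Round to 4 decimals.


Step 1: Evaluate f(x).
f(2.0663) = 7*2.0663^2 - 3*2.0663 - 15 = 8.6883
Step 2: Evaluate g(x).
g(2.0663) = 1*2.0663 - 7 = -4.9337
Step 3: Compute Lagrangian.
L = 8.6883 + 9*-4.9337 = -35.715


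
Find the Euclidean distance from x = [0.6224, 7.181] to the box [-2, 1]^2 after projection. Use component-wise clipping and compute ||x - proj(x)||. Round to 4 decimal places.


Project each component onto [-2, 1].
clip(0.6224) = 0.6224, clip(7.181) = 1.0
Projection = [0.6224, 1.0]
Squared diffs: [0.0, 38.2048]
Distance = sqrt(38.2048) = 6.181


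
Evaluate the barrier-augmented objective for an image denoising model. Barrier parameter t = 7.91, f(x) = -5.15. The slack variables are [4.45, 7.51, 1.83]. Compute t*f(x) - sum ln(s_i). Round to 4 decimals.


Step 1: Compute log-barrier.
ln values: [1.4929, 2.0162, 0.6043]
phi = -(1.4929 + 2.0162 + 0.6043) = -4.1135
Step 2: Compute augmented objective.
t*f(x) = 7.91*-5.15 = -40.7365
Total = -40.7365 - 4.1135 = -44.85


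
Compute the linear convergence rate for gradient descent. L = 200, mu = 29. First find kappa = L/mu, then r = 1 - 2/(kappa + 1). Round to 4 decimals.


Step 1: Compute the condition number.
kappa = L/mu = 200/29 = 6.8966
Step 2: Compute the convergence rate.
r = 1 - 2/(kappa + 1) = 1 - 2*mu/(L + mu) = (L - mu)/(L + mu) = 171/229 = 0.7467


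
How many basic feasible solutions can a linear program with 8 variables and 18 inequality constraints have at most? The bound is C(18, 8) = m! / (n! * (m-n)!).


Each vertex corresponds to some choice of n active constraints out of m, so the number of vertices is at most C(m, n) = m! / (n!(m-n)!).
m = 18, n = 8
Numerator: 18 * 17 * 16 * 15 * 14 * 13 * 12 * 11
Denominator: 8! = 40320
C(18, 8) = 43758


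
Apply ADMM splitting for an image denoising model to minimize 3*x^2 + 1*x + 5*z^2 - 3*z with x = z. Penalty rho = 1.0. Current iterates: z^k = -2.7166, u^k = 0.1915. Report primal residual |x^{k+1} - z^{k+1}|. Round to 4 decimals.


ADMM iteration with rho = 1.0, z^k = -2.7166, u^k = 0.1915
Step 1: x-update.
Minimize 3*x^2 + 1*x + (1.0/2)*(x + 2.7166 + 0.1915)^2
FOC: (2*3 + 1.0)*x = -1 + 1.0*(-2.7166 - 0.1915)
x^{k+1} = -0.5583
Step 2: z-update.
Minimize 5*z^2 - 3*z + (1.0/2)*(-0.5583 - z + 0.1915)^2
FOC: (2*5 + 1.0)*z = 3 + 1.0*(-0.5583 + 0.1915)
z^{k+1} = 0.2394
Step 3: u-update.
u^{k+1} = 0.1915 - 0.5583 - 0.2394 = -0.6062
Step 4: Primal residual = |-0.5583 - 0.2394| = 0.7977


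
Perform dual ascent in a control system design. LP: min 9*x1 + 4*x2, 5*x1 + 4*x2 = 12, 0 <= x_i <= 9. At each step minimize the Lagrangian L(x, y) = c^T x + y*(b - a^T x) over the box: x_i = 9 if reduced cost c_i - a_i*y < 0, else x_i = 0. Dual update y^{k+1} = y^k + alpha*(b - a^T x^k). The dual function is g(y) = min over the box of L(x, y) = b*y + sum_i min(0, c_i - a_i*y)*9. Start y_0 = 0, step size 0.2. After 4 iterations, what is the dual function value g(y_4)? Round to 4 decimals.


Dual ascent for LP: min 9*x1 + 4*x2, 5*x1 + 4*x2 = 12, 0 <= x_i <= 9
Step 1: y^k = 0.0, reduced costs: (9.0, 4.0)
  x^k = (0.0, 0.0), subgradient = b - a^T x = 12.0
  y^{k+1} = 0.0 + 0.2*12.0 = 2.4
Step 2: y^k = 2.4, reduced costs: (-3.0, -5.6)
  x^k = (9.0, 9.0), subgradient = b - a^T x = -69.0
  y^{k+1} = 2.4 + 0.2*-69.0 = -11.4
Step 3: y^k = -11.4, reduced costs: (66.0, 49.6)
  x^k = (0.0, 0.0), subgradient = b - a^T x = 12.0
  y^{k+1} = -11.4 + 0.2*12.0 = -9.0
Step 4: y^k = -9.0, reduced costs: (54.0, 40.0)
  x^k = (0.0, 0.0), subgradient = b - a^T x = 12.0
  y^{k+1} = -9.0 + 0.2*12.0 = -6.6
Dual objective at y_4 = -6.6: reduced costs (42.0, 30.4), box minimizer x = (0.0, 0.0)
g(y_4) = b*y + (c1 - a1*y)*x1 + (c2 - a2*y)*x2 = 12*(-6.6) + 42.0*0.0 + 30.4*0.0 = -79.2 + 0.0 + 0.0 = -79.2


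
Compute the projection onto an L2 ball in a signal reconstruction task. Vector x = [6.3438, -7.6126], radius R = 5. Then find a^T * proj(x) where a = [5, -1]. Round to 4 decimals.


Step 1: Compute ||x|| (intermediates to 6 decimals).
||x|| = sqrt(6.3438^2 + (-7.6126)^2) = 9.909363
Step 2: Project.
Since ||x|| > R, scale = R/||x|| = 5/9.909363 = 0.504573, proj(x) = scale * x
proj(x) = [3.20091, -3.841112]
Step 3: Dot product.
a^T * proj(x) = 5*3.20091 - 1*(-3.841112) = 19.8457


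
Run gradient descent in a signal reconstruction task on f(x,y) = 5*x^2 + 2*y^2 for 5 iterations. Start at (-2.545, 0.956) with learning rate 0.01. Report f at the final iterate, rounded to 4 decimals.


Gradient descent on f(x,y) = 5*x^2 + 2*y^2.
Starting point: (-2.545, 0.956), alpha = 0.01
Step 1: grad_x = 2*5*-2.545 = -25.45, grad_y = 2*2*0.956 = 3.824
  x_1 = -2.545 - 0.01*-25.45 = -2.2905
  y_1 = 0.956 - 0.01*3.824 = 0.9178
Step 2: grad_x = 2*5*-2.2905 = -22.905, grad_y = 2*2*0.9178 = 3.671
  x_2 = -2.2905 - 0.01*-22.905 = -2.0615
  y_2 = 0.9178 - 0.01*3.671 = 0.881
Step 3: grad_x = 2*5*-2.0615 = -20.6145, grad_y = 2*2*0.881 = 3.5242
  x_3 = -2.0615 - 0.01*-20.6145 = -1.8553
  y_3 = 0.881 - 0.01*3.5242 = 0.8458
Step 4: grad_x = 2*5*-1.8553 = -18.5531, grad_y = 2*2*0.8458 = 3.3832
  x_4 = -1.8553 - 0.01*-18.5531 = -1.6698
  y_4 = 0.8458 - 0.01*3.3832 = 0.812
Step 5: grad_x = 2*5*-1.6698 = -16.6977, grad_y = 2*2*0.812 = 3.2479
  x_5 = -1.6698 - 0.01*-16.6977 = -1.5028
  y_5 = 0.812 - 0.01*3.2479 = 0.7795
f(-1.5028, 0.7795) = 5*(-1.5028)^2 + 2*0.7795^2 = 12.5072


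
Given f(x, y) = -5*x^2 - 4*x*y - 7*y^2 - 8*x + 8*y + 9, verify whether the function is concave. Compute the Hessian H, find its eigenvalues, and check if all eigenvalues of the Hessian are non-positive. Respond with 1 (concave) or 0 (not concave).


The Hessian of f(x,y) = -5*x^2 - 4*x*y - 7*y^2 - 8*x + 8*y + 9 is:
H = [[-10, -4], [-4, -14]]
Trace = -10 - 14 = -24
Determinant = -10*-14 - (-4)^2 = 124
Discriminant = (-24)^2 - 4*124 = 80.0
Eigenvalues: lambda_1 = -16.4721, lambda_2 = -7.5279
The function is concave.

1


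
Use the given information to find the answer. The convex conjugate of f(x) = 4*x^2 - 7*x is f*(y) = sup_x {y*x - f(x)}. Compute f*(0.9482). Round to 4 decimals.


f*(y) = sup_x {y*x - a*x^2 - b*x} = sup_x {(y-b)*x - a*x^2}
FOC: (y - b) - 2a*x = 0 => x* = (y - b)/(2a)
x* = (0.9482 + 7)/(2*4) = 0.9935
f*(0.9482) = (y-b)^2/(4a) = (0.9482 + 7)^2/(4*4)
= 63.1739/16 = 3.9484


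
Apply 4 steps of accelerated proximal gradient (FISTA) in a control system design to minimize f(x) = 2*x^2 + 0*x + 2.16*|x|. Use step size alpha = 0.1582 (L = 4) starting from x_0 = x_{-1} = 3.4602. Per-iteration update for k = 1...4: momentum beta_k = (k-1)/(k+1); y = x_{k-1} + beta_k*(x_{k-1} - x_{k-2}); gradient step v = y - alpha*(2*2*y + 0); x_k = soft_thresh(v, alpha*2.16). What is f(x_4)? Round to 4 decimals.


FISTA on f(x) = 2*x^2 + 0*x + 2.16*|x|
L = 4, alpha = 0.1582
Iteration 1: beta = 0.0, y = 3.4602 + 0.0*(3.4602 - 3.4602) = 3.4602
  grad(y) = 13.8408, v = y - alpha*grad = 1.2706
  prox(v) = soft_thresh(1.2706, 0.3417) = 0.9289
Iteration 2: beta = 0.3333, y = 0.9289 + 0.3333*(0.9289 - 3.4602) = 0.0851
  grad(y) = 0.3404, v = y - alpha*grad = 0.0312
  prox(v) = soft_thresh(0.0312, 0.3417) = 0.0
Iteration 3: beta = 0.5, y = 0.0 + 0.5*(0.0 - 0.9289) = -0.4644
  grad(y) = -1.8577, v = y - alpha*grad = -0.1705
  prox(v) = soft_thresh(-0.1705, 0.3417) = 0.0
Iteration 4: beta = 0.6, y = 0.0 + 0.6*(0.0 - 0.0) = 0.0
  grad(y) = 0.0, v = y - alpha*grad = 0.0
  prox(v) = soft_thresh(0.0, 0.3417) = 0.0
f(x_4) = 2*0.0^2 + 0*0.0 + 2.16*|0.0| = 0.0


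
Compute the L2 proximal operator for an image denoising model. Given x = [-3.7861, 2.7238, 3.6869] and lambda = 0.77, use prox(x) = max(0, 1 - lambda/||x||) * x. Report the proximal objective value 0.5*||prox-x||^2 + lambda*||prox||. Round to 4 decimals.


Step 1: Compute ||x||.
||x|| = 5.9453
Step 2: Compute scaling factor.
scale = max(0, 1 - 0.77/5.9453) = 0.8705
Step 3: prox(x) = [-3.2957, 2.371, 3.2094]
||prox(x)|| = 5.1753
Step 4: Proximal objective.
0.5*||prox-x||^2 = 0.2965
lambda*||prox|| = 3.985
Total = 4.2814


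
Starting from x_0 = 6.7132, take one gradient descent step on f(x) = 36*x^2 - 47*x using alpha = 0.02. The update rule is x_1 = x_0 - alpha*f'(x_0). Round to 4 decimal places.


We compute the gradient at x_0 and apply the update.
f'(x) = 72*x - 47
f'(6.7132) = 72*6.7132 - 47 = 436.3504
x_1 = 6.7132 - 0.02*436.3504 = -2.0138


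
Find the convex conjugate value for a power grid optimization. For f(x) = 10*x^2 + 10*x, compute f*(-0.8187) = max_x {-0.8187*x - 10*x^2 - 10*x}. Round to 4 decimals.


f*(y) = sup_x {y*x - a*x^2 - b*x} = sup_x {(y-b)*x - a*x^2}
FOC: (y - b) - 2a*x = 0 => x* = (y - b)/(2a)
x* = (-0.8187 - 10)/(2*10) = -0.5409
f*(-0.8187) = (y-b)^2/(4a) = (-0.8187 - 10)^2/(4*10)
= 117.0443/40 = 2.9261


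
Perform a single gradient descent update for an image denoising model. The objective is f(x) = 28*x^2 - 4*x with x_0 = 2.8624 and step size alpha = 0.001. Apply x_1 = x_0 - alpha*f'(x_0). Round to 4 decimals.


We compute the gradient at x_0 and apply the update.
f'(x) = 56*x - 4
f'(2.8624) = 56*2.8624 - 4 = 156.2944
x_1 = 2.8624 - 0.001*156.2944 = 2.7061


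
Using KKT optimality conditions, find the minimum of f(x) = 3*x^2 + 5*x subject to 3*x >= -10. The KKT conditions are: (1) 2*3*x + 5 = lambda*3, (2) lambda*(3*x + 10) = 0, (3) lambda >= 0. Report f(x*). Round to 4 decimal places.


Step 1: Try lambda = 0 (constraint inactive).
Stationarity: 2*3*x + 5 = 0
x* = -5/(2*3) = -5/6 = -0.8333 (rounded; the exact value -5/6 is used below)
Check constraint: 3*-0.8333 = -2.4999 >= -10 -- satisfied.
Step 2: Compute optimal value.
f(x*) = 3*(-5/6)^2 + 5*(-5/6) = -2.0833


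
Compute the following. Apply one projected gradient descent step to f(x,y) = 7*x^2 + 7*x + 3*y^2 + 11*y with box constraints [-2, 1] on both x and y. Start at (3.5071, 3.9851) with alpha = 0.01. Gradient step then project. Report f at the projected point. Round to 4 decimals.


Step 1: Compute gradient at (3.5071, 3.9851).
grad_x = 2*7*3.5071 + 7 = 56.0994
grad_y = 2*3*3.9851 + 11 = 34.9106
Step 2: Gradient step.
x_raw = 3.5071 - 0.01*56.0994 = 2.9461
y_raw = 3.9851 - 0.01*34.9106 = 3.636
Step 3: Project onto [-2, 1].
x_proj = clip(2.9461) = 1.0
y_proj = clip(3.636) = 1.0
Step 4: Evaluate f.
f(1.0, 1.0) = 28.0


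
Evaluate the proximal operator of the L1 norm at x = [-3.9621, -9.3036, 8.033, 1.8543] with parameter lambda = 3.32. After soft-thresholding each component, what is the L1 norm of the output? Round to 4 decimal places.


Soft-thresholding with lambda = 3.32:
prox(-3.9621) = sign(-3.9621)*max(|-3.9621| - 3.32, 0) = -0.6421
prox(-9.3036) = sign(-9.3036)*max(|-9.3036| - 3.32, 0) = -5.9836
prox(8.033) = sign(8.033)*max(|8.033| - 3.32, 0) = 4.713
prox(1.8543) = sign(1.8543)*max(|1.8543| - 3.32, 0) = 0.0
prox(x) = [-0.6421, -5.9836, 4.713, 0.0]
||prox(x)||_1 = 0.6421 + 5.9836 + 4.713 + 0.0 = 11.3387


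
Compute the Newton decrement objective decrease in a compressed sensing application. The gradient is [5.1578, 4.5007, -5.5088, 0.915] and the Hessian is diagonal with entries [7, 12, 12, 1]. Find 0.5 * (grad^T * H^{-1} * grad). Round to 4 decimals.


Step 1: H is diagonal, so H^(-1) * g = [0.7368, 0.3751, -0.4591, 0.915].
Step 2: g^T H^(-1) g = sum_i g_i^2 / H_ii
  = (5.1578)^2/7 + (4.5007)^2/12 + (-5.5088)^2/12 + (0.915)^2/1
  = 3.8004 + 1.688 + 2.5289 + 0.8372 = 8.8546
Step 3: Objective decrease = 0.5 * g^T H^(-1) g = 4.4273


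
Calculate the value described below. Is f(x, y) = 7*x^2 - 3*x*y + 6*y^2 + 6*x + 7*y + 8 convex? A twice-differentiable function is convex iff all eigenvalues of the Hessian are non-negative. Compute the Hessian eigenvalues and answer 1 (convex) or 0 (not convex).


The Hessian of f(x,y) = 7*x^2 - 3*x*y + 6*y^2 + 6*x + 7*y + 8 is:
H = [[14, -3], [-3, 12]]
Trace = 14 + 12 = 26
Determinant = 14*12 - (-3)^2 = 159
Discriminant = (26)^2 - 4*159 = 40.0
Eigenvalues: lambda_1 = 9.8377, lambda_2 = 16.1623
The function is convex.

1


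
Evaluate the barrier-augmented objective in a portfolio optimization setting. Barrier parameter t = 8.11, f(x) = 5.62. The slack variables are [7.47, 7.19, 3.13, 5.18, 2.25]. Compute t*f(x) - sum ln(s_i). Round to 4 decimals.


Step 1: Compute log-barrier.
ln values: [2.0109, 1.9727, 1.141, 1.6448, 0.8109]
phi = -(2.0109 + 1.9727 + 1.141 + 1.6448 + 0.8109) = -7.5804
Step 2: Compute augmented objective.
t*f(x) = 8.11*5.62 = 45.5782
Total = 45.5782 - 7.5804 = 37.9978


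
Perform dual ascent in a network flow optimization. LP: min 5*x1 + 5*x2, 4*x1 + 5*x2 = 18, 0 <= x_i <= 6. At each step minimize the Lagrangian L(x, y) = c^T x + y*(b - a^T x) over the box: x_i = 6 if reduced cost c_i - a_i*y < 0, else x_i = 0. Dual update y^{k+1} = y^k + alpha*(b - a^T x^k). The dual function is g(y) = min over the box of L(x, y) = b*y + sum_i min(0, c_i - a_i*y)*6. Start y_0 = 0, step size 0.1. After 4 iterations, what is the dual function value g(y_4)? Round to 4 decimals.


Dual ascent for LP: min 5*x1 + 5*x2, 4*x1 + 5*x2 = 18, 0 <= x_i <= 6
Step 1: y^k = 0.0, reduced costs: (5.0, 5.0)
  x^k = (0.0, 0.0), subgradient = b - a^T x = 18.0
  y^{k+1} = 0.0 + 0.1*18.0 = 1.8
Step 2: y^k = 1.8, reduced costs: (-2.2, -4.0)
  x^k = (6.0, 6.0), subgradient = b - a^T x = -36.0
  y^{k+1} = 1.8 + 0.1*-36.0 = -1.8
Step 3: y^k = -1.8, reduced costs: (12.2, 14.0)
  x^k = (0.0, 0.0), subgradient = b - a^T x = 18.0
  y^{k+1} = -1.8 + 0.1*18.0 = 0.0
Step 4: y^k = 0.0, reduced costs: (5.0, 5.0)
  x^k = (0.0, 0.0), subgradient = b - a^T x = 18.0
  y^{k+1} = 0.0 + 0.1*18.0 = 1.8
Dual objective at y_4 = 1.8: reduced costs (-2.2, -4.0), box minimizer x = (6.0, 6.0)
g(y_4) = b*y + (c1 - a1*y)*x1 + (c2 - a2*y)*x2 = 18*1.8 + (-2.2)*6.0 + (-4.0)*6.0 = 32.4 - 13.2 - 24.0 = -4.8


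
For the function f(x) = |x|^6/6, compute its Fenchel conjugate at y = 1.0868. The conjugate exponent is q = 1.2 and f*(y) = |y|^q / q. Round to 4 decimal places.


The conjugate exponent q satisfies 1/p + 1/q = 1.
p = 6, so q = 6/(6 - 1) = 1.2
|y|^q = 1.0868^1.2 = 1.105
f*(1.0868) = 1.105 / 1.2 = 0.9209


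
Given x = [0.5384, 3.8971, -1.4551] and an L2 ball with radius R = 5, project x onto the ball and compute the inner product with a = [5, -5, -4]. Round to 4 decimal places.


Step 1: Compute ||x|| (intermediates to 6 decimals).
||x|| = sqrt(0.5384^2 + 3.8971^2 + (-1.4551)^2) = 4.194589
Step 2: Project.
Since ||x|| <= R, proj = x (no scaling needed).
proj(x) = [0.5384, 3.8971, -1.4551]
Step 3: Dot product.
a^T * proj(x) = 5*0.5384 - 5*3.8971 - 4*(-1.4551) = -10.9731


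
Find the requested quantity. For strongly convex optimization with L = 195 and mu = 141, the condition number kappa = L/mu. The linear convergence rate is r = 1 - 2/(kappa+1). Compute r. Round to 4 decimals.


Step 1: Compute the condition number.
kappa = L/mu = 195/141 = 1.383
Step 2: Compute the convergence rate.
r = 1 - 2/(kappa + 1) = 1 - 2*mu/(L + mu) = (L - mu)/(L + mu) = 54/336 = 0.1607


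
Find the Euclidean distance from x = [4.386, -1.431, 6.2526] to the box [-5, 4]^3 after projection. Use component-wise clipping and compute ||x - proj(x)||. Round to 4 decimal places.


Project each component onto [-5, 4].
clip(4.386) = 4.0, clip(-1.431) = -1.431, clip(6.2526) = 4.0
Projection = [4.0, -1.431, 4.0]
Squared diffs: [0.149, 0.0, 5.0742]
Distance = sqrt(5.2232) = 2.2854


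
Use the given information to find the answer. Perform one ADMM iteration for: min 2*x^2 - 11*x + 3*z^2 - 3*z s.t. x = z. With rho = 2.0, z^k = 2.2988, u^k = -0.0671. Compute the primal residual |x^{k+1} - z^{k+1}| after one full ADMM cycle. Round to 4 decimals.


ADMM iteration with rho = 2.0, z^k = 2.2988, u^k = -0.0671
Step 1: x-update.
Minimize 2*x^2 - 11*x + (2.0/2)*(x - 2.2988 - 0.0671)^2
FOC: (2*2 + 2.0)*x = 11 + 2.0*(2.2988 + 0.0671)
x^{k+1} = 2.622
Step 2: z-update.
Minimize 3*z^2 - 3*z + (2.0/2)*(2.622 - z - 0.0671)^2
FOC: (2*3 + 2.0)*z = 3 + 2.0*(2.622 - 0.0671)
z^{k+1} = 1.0137
Step 3: u-update.
u^{k+1} = -0.0671 + 2.622 - 1.0137 = 1.5412
Step 4: Primal residual = |2.622 - 1.0137| = 1.6083


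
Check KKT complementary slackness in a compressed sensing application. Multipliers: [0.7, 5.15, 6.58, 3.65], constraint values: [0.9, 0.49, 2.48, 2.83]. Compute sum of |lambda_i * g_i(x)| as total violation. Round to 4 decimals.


KKT complementary slackness check:
lambda_1 * g_1 = 0.7 * 0.9 = 0.63
lambda_2 * g_2 = 5.15 * 0.49 = 2.5235
lambda_3 * g_3 = 6.58 * 2.48 = 16.3184
lambda_4 * g_4 = 3.65 * 2.83 = 10.3295
Total violation = 0.63 + 2.5235 + 16.3184 + 10.3295 = 29.8014


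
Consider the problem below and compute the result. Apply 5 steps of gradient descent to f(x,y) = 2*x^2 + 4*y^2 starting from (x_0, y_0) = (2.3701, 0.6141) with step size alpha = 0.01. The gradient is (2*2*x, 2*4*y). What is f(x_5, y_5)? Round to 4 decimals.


Gradient descent on f(x,y) = 2*x^2 + 4*y^2.
Starting point: (2.3701, 0.6141), alpha = 0.01
Step 1: grad_x = 2*2*2.3701 = 9.4804, grad_y = 2*4*0.6141 = 4.9128
  x_1 = 2.3701 - 0.01*9.4804 = 2.2753
  y_1 = 0.6141 - 0.01*4.9128 = 0.565
Step 2: grad_x = 2*2*2.2753 = 9.1012, grad_y = 2*4*0.565 = 4.5198
  x_2 = 2.2753 - 0.01*9.1012 = 2.1843
  y_2 = 0.565 - 0.01*4.5198 = 0.5198
Step 3: grad_x = 2*2*2.1843 = 8.7371, grad_y = 2*4*0.5198 = 4.1582
  x_3 = 2.1843 - 0.01*8.7371 = 2.0969
  y_3 = 0.5198 - 0.01*4.1582 = 0.4782
Step 4: grad_x = 2*2*2.0969 = 8.3877, grad_y = 2*4*0.4782 = 3.8255
  x_4 = 2.0969 - 0.01*8.3877 = 2.013
  y_4 = 0.4782 - 0.01*3.8255 = 0.4399
Step 5: grad_x = 2*2*2.013 = 8.0521, grad_y = 2*4*0.4399 = 3.5195
  x_5 = 2.013 - 0.01*8.0521 = 1.9325
  y_5 = 0.4399 - 0.01*3.5195 = 0.4047
f(1.9325, 0.4047) = 2*1.9325^2 + 4*0.4047^2 = 8.1245


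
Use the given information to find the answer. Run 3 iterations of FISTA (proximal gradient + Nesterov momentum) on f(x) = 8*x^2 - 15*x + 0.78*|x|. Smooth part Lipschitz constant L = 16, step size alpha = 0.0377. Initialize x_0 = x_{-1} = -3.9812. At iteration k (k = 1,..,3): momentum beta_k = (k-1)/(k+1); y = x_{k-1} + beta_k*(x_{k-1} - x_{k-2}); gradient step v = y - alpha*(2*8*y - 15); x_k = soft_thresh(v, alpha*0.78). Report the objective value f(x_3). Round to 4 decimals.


FISTA on f(x) = 8*x^2 - 15*x + 0.78*|x|
L = 16, alpha = 0.0377
Iteration 1: beta = 0.0, y = -3.9812 + 0.0*(-3.9812 + 3.9812) = -3.9812
  grad(y) = -78.6992, v = y - alpha*grad = -1.0142
  prox(v) = soft_thresh(-1.0142, 0.0294) = -0.9848
Iteration 2: beta = 0.3333, y = -0.9848 + 0.3333*(-0.9848 + 3.9812) = 0.014
  grad(y) = -14.7767, v = y - alpha*grad = 0.571
  prox(v) = soft_thresh(0.571, 0.0294) = 0.5416
Iteration 3: beta = 0.5, y = 0.5416 + 0.5*(0.5416 + 0.9848) = 1.3049
  grad(y) = 5.8778, v = y - alpha*grad = 1.0833
  prox(v) = soft_thresh(1.0833, 0.0294) = 1.0539
f(x_3) = 8*1.0539^2 - 15*1.0539 + 0.78*|1.0539| = -6.1009


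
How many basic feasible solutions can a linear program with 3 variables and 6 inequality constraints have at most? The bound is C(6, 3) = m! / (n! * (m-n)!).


Each vertex corresponds to some choice of n active constraints out of m, so the number of vertices is at most C(m, n) = m! / (n!(m-n)!).
m = 6, n = 3
Numerator: 6 * 5 * 4
Denominator: 3! = 6
C(6, 3) = 20


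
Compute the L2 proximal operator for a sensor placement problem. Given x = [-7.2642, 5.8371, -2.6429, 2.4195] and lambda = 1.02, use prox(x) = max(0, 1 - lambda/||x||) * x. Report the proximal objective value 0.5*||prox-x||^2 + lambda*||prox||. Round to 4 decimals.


Step 1: Compute ||x||.
||x|| = 9.9839
Step 2: Compute scaling factor.
scale = max(0, 1 - 1.02/9.9839) = 0.8978
Step 3: prox(x) = [-6.5221, 5.2408, -2.3729, 2.1723]
||prox(x)|| = 8.9639
Step 4: Proximal objective.
0.5*||prox-x||^2 = 0.5202
lambda*||prox|| = 9.1432
Total = 9.6634


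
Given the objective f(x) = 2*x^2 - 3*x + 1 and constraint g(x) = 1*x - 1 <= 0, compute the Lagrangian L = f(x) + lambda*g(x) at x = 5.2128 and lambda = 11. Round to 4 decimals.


Step 1: Evaluate f(x).
f(5.2128) = 2*5.2128^2 - 3*5.2128 + 1 = 39.7082
Step 2: Evaluate g(x).
g(5.2128) = 1*5.2128 - 1 = 4.2128
Step 3: Compute Lagrangian.
L = 39.7082 + 11*4.2128 = 86.049


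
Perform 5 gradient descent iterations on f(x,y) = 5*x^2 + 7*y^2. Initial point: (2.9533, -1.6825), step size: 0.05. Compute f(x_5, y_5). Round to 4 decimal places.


Gradient descent on f(x,y) = 5*x^2 + 7*y^2.
Starting point: (2.9533, -1.6825), alpha = 0.05
Step 1: grad_x = 2*5*2.9533 = 29.533, grad_y = 2*7*-1.6825 = -23.555
  x_1 = 2.9533 - 0.05*29.533 = 1.4767
  y_1 = -1.6825 - 0.05*-23.555 = -0.5048
Step 2: grad_x = 2*5*1.4767 = 14.7665, grad_y = 2*7*-0.5048 = -7.0665
  x_2 = 1.4767 - 0.05*14.7665 = 0.7383
  y_2 = -0.5048 - 0.05*-7.0665 = -0.1514
Step 3: grad_x = 2*5*0.7383 = 7.3833, grad_y = 2*7*-0.1514 = -2.12
  x_3 = 0.7383 - 0.05*7.3833 = 0.3692
  y_3 = -0.1514 - 0.05*-2.12 = -0.0454
Step 4: grad_x = 2*5*0.3692 = 3.6916, grad_y = 2*7*-0.0454 = -0.636
  x_4 = 0.3692 - 0.05*3.6916 = 0.1846
  y_4 = -0.0454 - 0.05*-0.636 = -0.0136
Step 5: grad_x = 2*5*0.1846 = 1.8458, grad_y = 2*7*-0.0136 = -0.1908
  x_5 = 0.1846 - 0.05*1.8458 = 0.0923
  y_5 = -0.0136 - 0.05*-0.1908 = -0.0041
f(0.0923, -0.0041) = 5*0.0923^2 + 7*(-0.0041)^2 = 0.0427


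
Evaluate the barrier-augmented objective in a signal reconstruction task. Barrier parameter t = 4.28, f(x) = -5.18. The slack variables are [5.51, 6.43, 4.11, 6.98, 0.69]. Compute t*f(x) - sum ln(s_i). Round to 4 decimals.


Step 1: Compute log-barrier.
ln values: [1.7066, 1.861, 1.4134, 1.943, -0.3711]
phi = -(1.7066 + 1.861 + 1.4134 + 1.943 - 0.3711) = -6.5529
Step 2: Compute augmented objective.
t*f(x) = 4.28*-5.18 = -22.1704
Total = -22.1704 - 6.5529 = -28.7233


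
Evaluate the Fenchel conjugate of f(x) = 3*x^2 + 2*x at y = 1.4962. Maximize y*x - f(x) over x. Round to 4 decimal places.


f*(y) = sup_x {y*x - a*x^2 - b*x} = sup_x {(y-b)*x - a*x^2}
FOC: (y - b) - 2a*x = 0 => x* = (y - b)/(2a)
x* = (1.4962 - 2)/(2*3) = -0.084
f*(1.4962) = (y-b)^2/(4a) = (1.4962 - 2)^2/(4*3)
= 0.2538/12 = 0.0212


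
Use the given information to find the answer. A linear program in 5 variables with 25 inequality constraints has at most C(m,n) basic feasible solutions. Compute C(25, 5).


Each vertex corresponds to some choice of n active constraints out of m, so the number of vertices is at most C(m, n) = m! / (n!(m-n)!).
m = 25, n = 5
Numerator: 25 * 24 * 23 * 22 * 21
Denominator: 5! = 120
C(25, 5) = 53130


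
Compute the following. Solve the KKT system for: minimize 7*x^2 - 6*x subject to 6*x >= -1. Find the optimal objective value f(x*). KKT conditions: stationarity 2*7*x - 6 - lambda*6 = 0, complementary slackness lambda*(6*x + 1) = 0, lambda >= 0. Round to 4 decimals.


Step 1: Try lambda = 0 (constraint inactive).
Stationarity: 2*7*x - 6 = 0
x* = 6/(2*7) = 3/7 = 0.4286 (rounded; the exact value 3/7 is used below)
Check constraint: 6*0.4286 = 2.5716 >= -1 -- satisfied.
Step 2: Compute optimal value.
f(x*) = 7*(3/7)^2 - 6*(3/7) = -1.2857


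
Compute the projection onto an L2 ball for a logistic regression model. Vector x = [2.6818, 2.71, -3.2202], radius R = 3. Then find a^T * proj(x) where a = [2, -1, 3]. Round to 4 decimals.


Step 1: Compute ||x|| (intermediates to 6 decimals).
||x|| = sqrt(2.6818^2 + 2.71^2 + (-3.2202)^2) = 4.990575
Step 2: Project.
Since ||x|| > R, scale = R/||x|| = 3/4.990575 = 0.601133, proj(x) = scale * x
proj(x) = [1.612118, 1.62907, -1.935768]
Step 3: Dot product.
a^T * proj(x) = 2*1.612118 - 1*1.62907 + 3*(-1.935768) = -4.2121


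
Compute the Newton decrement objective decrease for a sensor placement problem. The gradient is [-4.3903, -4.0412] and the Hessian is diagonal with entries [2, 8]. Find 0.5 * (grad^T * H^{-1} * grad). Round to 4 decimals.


Step 1: H is diagonal, so H^(-1) * g = [-2.1952, -0.5052].
Step 2: g^T H^(-1) g = sum_i g_i^2 / H_ii
  = (-4.3903)^2/2 + (-4.0412)^2/8
  = 9.6374 + 2.0414 = 11.6788
Step 3: Objective decrease = 0.5 * g^T H^(-1) g = 5.8394


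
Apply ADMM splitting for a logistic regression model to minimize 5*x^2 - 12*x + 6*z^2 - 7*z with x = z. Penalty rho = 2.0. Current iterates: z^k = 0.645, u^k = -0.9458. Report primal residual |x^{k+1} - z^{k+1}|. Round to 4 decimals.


ADMM iteration with rho = 2.0, z^k = 0.645, u^k = -0.9458
Step 1: x-update.
Minimize 5*x^2 - 12*x + (2.0/2)*(x - 0.645 - 0.9458)^2
FOC: (2*5 + 2.0)*x = 12 + 2.0*(0.645 + 0.9458)
x^{k+1} = 1.2651
Step 2: z-update.
Minimize 6*z^2 - 7*z + (2.0/2)*(1.2651 - z - 0.9458)^2
FOC: (2*6 + 2.0)*z = 7 + 2.0*(1.2651 - 0.9458)
z^{k+1} = 0.5456
Step 3: u-update.
u^{k+1} = -0.9458 + 1.2651 - 0.5456 = -0.2263
Step 4: Primal residual = |1.2651 - 0.5456| = 0.7195


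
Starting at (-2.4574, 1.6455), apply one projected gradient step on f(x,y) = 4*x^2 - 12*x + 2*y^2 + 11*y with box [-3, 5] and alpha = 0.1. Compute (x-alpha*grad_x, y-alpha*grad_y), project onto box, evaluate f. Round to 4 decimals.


Step 1: Compute gradient at (-2.4574, 1.6455).
grad_x = 2*4*-2.4574 - 12 = -31.6592
grad_y = 2*2*1.6455 + 11 = 17.582
Step 2: Gradient step.
x_raw = -2.4574 - 0.1*-31.6592 = 0.7085
y_raw = 1.6455 - 0.1*17.582 = -0.1127
Step 3: Project onto [-3, 5].
x_proj = clip(0.7085) = 0.7085
y_proj = clip(-0.1127) = -0.1127
Step 4: Evaluate f.
f(0.7085, -0.1127) = -7.7085


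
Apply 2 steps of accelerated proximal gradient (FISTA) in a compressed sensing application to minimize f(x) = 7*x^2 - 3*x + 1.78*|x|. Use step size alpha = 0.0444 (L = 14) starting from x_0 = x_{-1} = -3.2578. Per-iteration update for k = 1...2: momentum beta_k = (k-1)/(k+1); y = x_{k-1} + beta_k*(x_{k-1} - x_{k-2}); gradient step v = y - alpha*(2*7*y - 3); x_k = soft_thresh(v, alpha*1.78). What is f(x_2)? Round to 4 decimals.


FISTA on f(x) = 7*x^2 - 3*x + 1.78*|x|
L = 14, alpha = 0.0444
Iteration 1: beta = 0.0, y = -3.2578 + 0.0*(-3.2578 + 3.2578) = -3.2578
  grad(y) = -48.6092, v = y - alpha*grad = -1.0996
  prox(v) = soft_thresh(-1.0996, 0.079) = -1.0205
Iteration 2: beta = 0.3333, y = -1.0205 + 0.3333*(-1.0205 + 3.2578) = -0.2748
  grad(y) = -6.8466, v = y - alpha*grad = 0.0292
  prox(v) = soft_thresh(0.0292, 0.079) = 0.0
f(x_2) = 7*0.0^2 - 3*0.0 + 1.78*|0.0| = 0.0


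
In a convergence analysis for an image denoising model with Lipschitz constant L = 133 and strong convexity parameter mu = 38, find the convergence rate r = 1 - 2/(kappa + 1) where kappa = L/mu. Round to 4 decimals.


Step 1: Compute the condition number.
kappa = L/mu = 133/38 = 3.5
Step 2: Compute the convergence rate.
r = 1 - 2/(kappa + 1) = 1 - 2*mu/(L + mu) = (L - mu)/(L + mu) = 95/171 = 0.5556


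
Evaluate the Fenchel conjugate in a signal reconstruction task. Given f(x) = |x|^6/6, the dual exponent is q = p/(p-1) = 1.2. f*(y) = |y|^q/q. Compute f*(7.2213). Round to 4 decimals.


The conjugate exponent q satisfies 1/p + 1/q = 1.
p = 6, so q = 6/(6 - 1) = 1.2
|y|^q = 7.2213^1.2 = 10.7235
f*(7.2213) = 10.7235 / 1.2 = 8.9363


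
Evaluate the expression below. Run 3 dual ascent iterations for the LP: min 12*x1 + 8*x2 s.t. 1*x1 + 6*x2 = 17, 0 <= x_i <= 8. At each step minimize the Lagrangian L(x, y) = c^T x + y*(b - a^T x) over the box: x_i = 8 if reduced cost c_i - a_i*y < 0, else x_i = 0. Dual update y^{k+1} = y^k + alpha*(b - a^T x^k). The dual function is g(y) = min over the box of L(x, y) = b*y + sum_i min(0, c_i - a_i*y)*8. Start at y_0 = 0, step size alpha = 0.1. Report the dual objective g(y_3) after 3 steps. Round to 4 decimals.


Dual ascent for LP: min 12*x1 + 8*x2, 1*x1 + 6*x2 = 17, 0 <= x_i <= 8
Step 1: y^k = 0.0, reduced costs: (12.0, 8.0)
  x^k = (0.0, 0.0), subgradient = b - a^T x = 17.0
  y^{k+1} = 0.0 + 0.1*17.0 = 1.7
Step 2: y^k = 1.7, reduced costs: (10.3, -2.2)
  x^k = (0.0, 8.0), subgradient = b - a^T x = -31.0
  y^{k+1} = 1.7 + 0.1*-31.0 = -1.4
Step 3: y^k = -1.4, reduced costs: (13.4, 16.4)
  x^k = (0.0, 0.0), subgradient = b - a^T x = 17.0
  y^{k+1} = -1.4 + 0.1*17.0 = 0.3
Dual objective at y_3 = 0.3: reduced costs (11.7, 6.2), box minimizer x = (0.0, 0.0)
g(y_3) = b*y + (c1 - a1*y)*x1 + (c2 - a2*y)*x2 = 17*0.3 + 11.7*0.0 + 6.2*0.0 = 5.1 + 0.0 + 0.0 = 5.1


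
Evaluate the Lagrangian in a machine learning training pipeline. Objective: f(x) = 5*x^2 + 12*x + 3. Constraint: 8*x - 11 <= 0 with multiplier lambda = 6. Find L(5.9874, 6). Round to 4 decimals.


Step 1: Evaluate f(x).
f(5.9874) = 5*5.9874^2 + 12*5.9874 + 3 = 254.0936
Step 2: Evaluate g(x).
g(5.9874) = 8*5.9874 - 11 = 36.8992
Step 3: Compute Lagrangian.
L = 254.0936 + 6*36.8992 = 475.4888


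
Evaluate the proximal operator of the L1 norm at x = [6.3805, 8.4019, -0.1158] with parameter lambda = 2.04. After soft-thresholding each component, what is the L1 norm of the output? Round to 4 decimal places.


Soft-thresholding with lambda = 2.04:
prox(6.3805) = sign(6.3805)*max(|6.3805| - 2.04, 0) = 4.3405
prox(8.4019) = sign(8.4019)*max(|8.4019| - 2.04, 0) = 6.3619
prox(-0.1158) = sign(-0.1158)*max(|-0.1158| - 2.04, 0) = 0.0
prox(x) = [4.3405, 6.3619, 0.0]
||prox(x)||_1 = 4.3405 + 6.3619 + 0.0 = 10.7024


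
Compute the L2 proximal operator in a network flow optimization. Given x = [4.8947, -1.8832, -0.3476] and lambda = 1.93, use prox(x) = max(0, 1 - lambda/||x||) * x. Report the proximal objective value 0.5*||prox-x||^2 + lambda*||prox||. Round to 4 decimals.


Step 1: Compute ||x||.
||x|| = 5.256
Step 2: Compute scaling factor.
scale = max(0, 1 - 1.93/5.256) = 0.6328
Step 3: prox(x) = [3.0974, -1.1917, -0.22]
||prox(x)|| = 3.326
Step 4: Proximal objective.
0.5*||prox-x||^2 = 1.8625
lambda*||prox|| = 6.4192
Total = 8.2816


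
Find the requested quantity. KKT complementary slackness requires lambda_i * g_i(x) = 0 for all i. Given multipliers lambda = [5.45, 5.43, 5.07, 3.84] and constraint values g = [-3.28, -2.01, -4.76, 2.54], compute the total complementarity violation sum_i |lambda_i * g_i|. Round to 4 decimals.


KKT complementary slackness check:
lambda_1 * g_1 = 5.45 * -3.28 = -17.876
lambda_2 * g_2 = 5.43 * -2.01 = -10.9143
lambda_3 * g_3 = 5.07 * -4.76 = -24.1332
lambda_4 * g_4 = 3.84 * 2.54 = 9.7536
Total violation = 17.876 + 10.9143 + 24.1332 + 9.7536 = 62.6771


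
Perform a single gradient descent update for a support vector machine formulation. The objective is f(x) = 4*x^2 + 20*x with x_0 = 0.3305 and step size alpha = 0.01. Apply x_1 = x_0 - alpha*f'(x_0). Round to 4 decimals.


We compute the gradient at x_0 and apply the update.
f'(x) = 8*x + 20
f'(0.3305) = 8*0.3305 + 20 = 22.644
x_1 = 0.3305 - 0.01*22.644 = 0.1041


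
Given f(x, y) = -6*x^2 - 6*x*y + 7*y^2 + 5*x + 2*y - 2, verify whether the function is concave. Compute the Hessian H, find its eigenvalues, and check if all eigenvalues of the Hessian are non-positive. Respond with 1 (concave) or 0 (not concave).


The Hessian of f(x,y) = -6*x^2 - 6*x*y + 7*y^2 + 5*x + 2*y - 2 is:
H = [[-12, -6], [-6, 14]]
Trace = -12 + 14 = 2
Determinant = -12*14 - (-6)^2 = -204
Discriminant = (2)^2 - 4*-204 = 820.0
Eigenvalues: lambda_1 = -13.3178, lambda_2 = 15.3178
The function is not concave.

0


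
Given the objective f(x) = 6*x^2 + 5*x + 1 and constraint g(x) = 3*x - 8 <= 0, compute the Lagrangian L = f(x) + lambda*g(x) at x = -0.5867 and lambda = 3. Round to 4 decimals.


Step 1: Evaluate f(x).
f(-0.5867) = 6*(-0.5867)^2 + 5*(-0.5867) + 1 = 0.1318
Step 2: Evaluate g(x).
g(-0.5867) = 3*-0.5867 - 8 = -9.7601
Step 3: Compute Lagrangian.
L = 0.1318 + 3*-9.7601 = -29.1485


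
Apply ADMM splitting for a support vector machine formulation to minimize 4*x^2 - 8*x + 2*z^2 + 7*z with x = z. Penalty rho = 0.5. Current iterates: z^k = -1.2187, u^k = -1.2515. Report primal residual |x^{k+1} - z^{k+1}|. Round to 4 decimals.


ADMM iteration with rho = 0.5, z^k = -1.2187, u^k = -1.2515
Step 1: x-update.
Minimize 4*x^2 - 8*x + (0.5/2)*(x + 1.2187 - 1.2515)^2
FOC: (2*4 + 0.5)*x = 8 + 0.5*(-1.2187 + 1.2515)
x^{k+1} = 0.9431
Step 2: z-update.
Minimize 2*z^2 + 7*z + (0.5/2)*(0.9431 - z - 1.2515)^2
FOC: (2*2 + 0.5)*z = -7 + 0.5*(0.9431 - 1.2515)
z^{k+1} = -1.5898
Step 3: u-update.
u^{k+1} = -1.2515 + 0.9431 + 1.5898 = 1.2814
Step 4: Primal residual = |0.9431 + 1.5898| = 2.5329


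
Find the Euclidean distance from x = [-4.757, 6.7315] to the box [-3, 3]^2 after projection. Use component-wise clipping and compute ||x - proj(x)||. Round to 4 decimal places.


Project each component onto [-3, 3].
clip(-4.757) = -3.0, clip(6.7315) = 3.0
Projection = [-3.0, 3.0]
Squared diffs: [3.087, 13.9241]
Distance = sqrt(17.0111) = 4.1245


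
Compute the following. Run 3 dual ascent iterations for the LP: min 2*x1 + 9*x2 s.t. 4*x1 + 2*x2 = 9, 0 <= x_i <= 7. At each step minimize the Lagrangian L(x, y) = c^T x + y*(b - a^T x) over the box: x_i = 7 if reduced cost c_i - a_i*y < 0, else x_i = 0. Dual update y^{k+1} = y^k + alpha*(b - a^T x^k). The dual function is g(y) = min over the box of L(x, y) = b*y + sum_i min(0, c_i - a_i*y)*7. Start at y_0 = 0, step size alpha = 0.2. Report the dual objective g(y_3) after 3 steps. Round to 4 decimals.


Dual ascent for LP: min 2*x1 + 9*x2, 4*x1 + 2*x2 = 9, 0 <= x_i <= 7
Step 1: y^k = 0.0, reduced costs: (2.0, 9.0)
  x^k = (0.0, 0.0), subgradient = b - a^T x = 9.0
  y^{k+1} = 0.0 + 0.2*9.0 = 1.8
Step 2: y^k = 1.8, reduced costs: (-5.2, 5.4)
  x^k = (7.0, 0.0), subgradient = b - a^T x = -19.0
  y^{k+1} = 1.8 + 0.2*-19.0 = -2.0
Step 3: y^k = -2.0, reduced costs: (10.0, 13.0)
  x^k = (0.0, 0.0), subgradient = b - a^T x = 9.0
  y^{k+1} = -2.0 + 0.2*9.0 = -0.2
Dual objective at y_3 = -0.2: reduced costs (2.8, 9.4), box minimizer x = (0.0, 0.0)
g(y_3) = b*y + (c1 - a1*y)*x1 + (c2 - a2*y)*x2 = 9*(-0.2) + 2.8*0.0 + 9.4*0.0 = -1.8 + 0.0 + 0.0 = -1.8


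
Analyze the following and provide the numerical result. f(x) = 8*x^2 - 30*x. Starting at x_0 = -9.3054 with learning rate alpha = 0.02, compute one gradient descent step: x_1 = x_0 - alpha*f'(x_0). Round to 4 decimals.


We compute the gradient at x_0 and apply the update.
f'(x) = 16*x - 30
f'(-9.3054) = 16*-9.3054 - 30 = -178.8864
x_1 = -9.3054 - 0.02*-178.8864 = -5.7277


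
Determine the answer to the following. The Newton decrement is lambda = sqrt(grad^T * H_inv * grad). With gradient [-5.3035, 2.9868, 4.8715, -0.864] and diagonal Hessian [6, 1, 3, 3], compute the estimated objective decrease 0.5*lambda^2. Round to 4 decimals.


Step 1: H is diagonal, so H^(-1) * g = [-0.8839, 2.9868, 1.6238, -0.288].
Step 2: g^T H^(-1) g = sum_i g_i^2 / H_ii
  = (-5.3035)^2/6 + (2.9868)^2/1 + (4.8715)^2/3 + (-0.864)^2/3
  = 4.6879 + 8.921 + 7.9105 + 0.2488 = 21.7682
Step 3: Objective decrease = 0.5 * g^T H^(-1) g = 10.8841


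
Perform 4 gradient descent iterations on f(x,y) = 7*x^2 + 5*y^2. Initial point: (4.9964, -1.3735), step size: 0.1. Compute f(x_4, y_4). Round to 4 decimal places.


Gradient descent on f(x,y) = 7*x^2 + 5*y^2.
Starting point: (4.9964, -1.3735), alpha = 0.1
Step 1: grad_x = 2*7*4.9964 = 69.9496, grad_y = 2*5*-1.3735 = -13.735
  x_1 = 4.9964 - 0.1*69.9496 = -1.9986
  y_1 = -1.3735 - 0.1*-13.735 = 0.0
Step 2: grad_x = 2*7*-1.9986 = -27.9798, grad_y = 2*5*0.0 = 0.0
  x_2 = -1.9986 - 0.1*-27.9798 = 0.7994
  y_2 = 0.0 - 0.1*0.0 = 0.0
Step 3: grad_x = 2*7*0.7994 = 11.1919, grad_y = 2*5*0.0 = 0.0
  x_3 = 0.7994 - 0.1*11.1919 = -0.3198
  y_3 = 0.0 - 0.1*0.0 = 0.0
Step 4: grad_x = 2*7*-0.3198 = -4.4768, grad_y = 2*5*0.0 = 0.0
  x_4 = -0.3198 - 0.1*-4.4768 = 0.1279
  y_4 = 0.0 - 0.1*0.0 = 0.0
f(0.1279, 0.0) = 7*0.1279^2 + 5*0.0^2 = 0.1145
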